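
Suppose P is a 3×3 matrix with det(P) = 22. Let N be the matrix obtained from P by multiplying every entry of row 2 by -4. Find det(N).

Scaling one row by -4 multiplies the determinant by -4.
det(N) = (-4)·(22) = -88

-88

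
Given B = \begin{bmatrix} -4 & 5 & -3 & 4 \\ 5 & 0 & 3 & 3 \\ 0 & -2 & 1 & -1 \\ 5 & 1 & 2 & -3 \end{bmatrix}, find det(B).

104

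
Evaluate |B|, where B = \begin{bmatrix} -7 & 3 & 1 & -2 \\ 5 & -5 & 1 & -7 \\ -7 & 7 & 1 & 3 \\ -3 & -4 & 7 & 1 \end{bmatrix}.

|B| = 1300

Expand along row 1:
  + (-7) · M_11   where M_11 = det([-5 1 -7; 7 1 3; -4 7 1]) = -290
  − (3) · M_12   where M_12 = det([5 1 -7; -7 1 3; -3 7 1]) = 220
  + (1) · M_13   where M_13 = det([5 -5 -7; -7 7 3; -3 -4 1]) = -238
  − (-2) · M_14   where M_14 = det([5 -5 1; -7 7 1; -3 -4 7]) = 84
det = (+1)·(-7)·(-290) + (-1)·(3)·(220) + (+1)·(1)·(-238) + (-1)·(-2)·(84) = 1300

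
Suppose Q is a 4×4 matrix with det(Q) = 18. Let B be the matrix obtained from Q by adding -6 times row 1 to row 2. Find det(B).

|B| = 18

Adding a multiple of one row to another leaves the determinant unchanged.
det(B) = (1)·(18) = 18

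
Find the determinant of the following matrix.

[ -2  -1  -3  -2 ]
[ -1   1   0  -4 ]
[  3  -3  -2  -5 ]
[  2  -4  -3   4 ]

Expand along row 2 (it has 1 zero):
  − (-1) · M_21   where M_21 = det([-1 -3 -2; -3 -2 -5; -4 -3 4]) = -75
  + (1) · M_22   where M_22 = det([-2 -3 -2; 3 -2 -5; 2 -3 4]) = 122
  + (-4) · M_24   where M_24 = det([-2 -1 -3; 3 -3 -2; 2 -4 -3]) = 11
det = (-1)·(-1)·(-75) + (+1)·(1)·(122) + (+1)·(-4)·(11) = 3

The determinant is 3.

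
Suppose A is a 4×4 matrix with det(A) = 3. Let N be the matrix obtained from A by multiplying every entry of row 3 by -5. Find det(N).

Scaling one row by -5 multiplies the determinant by -5.
det(N) = (-5)·(3) = -15

-15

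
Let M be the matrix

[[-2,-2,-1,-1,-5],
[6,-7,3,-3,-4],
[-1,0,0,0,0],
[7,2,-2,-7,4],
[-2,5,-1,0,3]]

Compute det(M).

|M| = 377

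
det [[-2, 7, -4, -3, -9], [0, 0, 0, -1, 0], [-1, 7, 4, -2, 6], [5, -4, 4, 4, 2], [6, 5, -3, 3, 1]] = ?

-4221

Expand along row 2 (it has 4 zeros):
  + (-1) · M_24   where M_24 = det([-2 7 -4 -9; -1 7 4 6; 5 -4 4 2; 6 5 -3 1]) = 4221
det = (+1)·(-1)·(4221) = -4221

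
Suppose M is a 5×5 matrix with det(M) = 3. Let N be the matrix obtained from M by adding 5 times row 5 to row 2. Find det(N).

Adding a multiple of one row to another leaves the determinant unchanged.
det(N) = (1)·(3) = 3

det(N) = 3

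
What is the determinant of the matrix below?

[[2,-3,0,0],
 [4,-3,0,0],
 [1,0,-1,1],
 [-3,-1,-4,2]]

12

The matrix is block lower-triangular with a 2×2 block and a 2×2 block on the diagonal, so its determinant equals the product of the determinants of the diagonal blocks.
det of the 2×2 block = 6
det of the 2×2 block = 2
det = (6)·(2) = 12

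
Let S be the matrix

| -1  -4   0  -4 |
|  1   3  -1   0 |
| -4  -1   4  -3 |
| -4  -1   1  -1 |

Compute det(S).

-163

Expand along row 1 (it has 1 zero):
  + (-1) · M_11   where M_11 = det([3 -1 0; -1 4 -3; -1 1 -1]) = -5
  − (-4) · M_12   where M_12 = det([1 -1 0; -4 4 -3; -4 1 -1]) = -9
  − (-4) · M_14   where M_14 = det([1 3 -1; -4 -1 4; -4 -1 1]) = -33
det = (+1)·(-1)·(-5) + (-1)·(-4)·(-9) + (-1)·(-4)·(-33) = -163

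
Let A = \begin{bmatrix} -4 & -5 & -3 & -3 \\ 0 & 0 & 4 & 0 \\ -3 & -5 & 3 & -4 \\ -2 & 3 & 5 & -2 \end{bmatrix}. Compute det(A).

164

Expand along row 2 (it has 3 zeros):
  − (4) · M_23   where M_23 = det([-4 -5 -3; -3 -5 -4; -2 3 -2]) = -41
det = (-1)·(4)·(-41) = 164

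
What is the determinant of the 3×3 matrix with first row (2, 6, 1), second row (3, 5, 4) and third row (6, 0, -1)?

Expand along column 2:
  − 6 · |3 4; 6 -1| = −6·(-3 − 24) = 162
  + 5 · |2 1; 6 -1| = 5·(-2 − 6) = -40
Sum: (162) + (-40) = 122

The determinant is 122.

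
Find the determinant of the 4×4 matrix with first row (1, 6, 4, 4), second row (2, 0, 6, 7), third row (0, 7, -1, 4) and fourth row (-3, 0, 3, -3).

The determinant is 687.

Expand along column 2 (it has 2 zeros):
  − (6) · M_12   where M_12 = det([2 6 7; 0 -1 4; -3 3 -3]) = -111
  − (7) · M_32   where M_32 = det([1 4 4; 2 6 7; -3 3 -3]) = -3
det = (-1)·(6)·(-111) + (-1)·(7)·(-3) = 687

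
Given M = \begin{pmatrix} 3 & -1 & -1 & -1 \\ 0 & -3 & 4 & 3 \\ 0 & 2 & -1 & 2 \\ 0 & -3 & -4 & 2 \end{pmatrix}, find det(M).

det(M) = -273

Expand along column 1 (it has 3 zeros):
  + (3) · M_11   where M_11 = det([-3 4 3; 2 -1 2; -3 -4 2]) = -91
det = (+1)·(3)·(-91) = -273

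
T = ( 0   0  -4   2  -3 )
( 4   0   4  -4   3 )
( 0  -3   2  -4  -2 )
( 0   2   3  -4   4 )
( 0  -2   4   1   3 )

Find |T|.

det(T) = -364

Expand along column 1 (it has 4 zeros):
  − (4) · M_21   where M_21 = det([0 -4 2 -3; -3 2 -4 -2; 2 3 -4 4; -2 4 1 3]) = 91
det = (-1)·(4)·(91) = -364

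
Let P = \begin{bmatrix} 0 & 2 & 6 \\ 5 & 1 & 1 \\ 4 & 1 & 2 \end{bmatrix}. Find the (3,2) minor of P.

-30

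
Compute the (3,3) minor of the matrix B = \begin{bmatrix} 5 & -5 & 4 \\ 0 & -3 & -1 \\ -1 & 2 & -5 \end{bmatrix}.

The minor is -15.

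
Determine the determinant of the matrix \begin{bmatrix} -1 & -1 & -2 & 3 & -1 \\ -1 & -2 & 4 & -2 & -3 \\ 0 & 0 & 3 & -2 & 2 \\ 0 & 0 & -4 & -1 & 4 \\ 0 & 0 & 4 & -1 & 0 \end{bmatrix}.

The matrix is block upper-triangular with a 2×2 block and a 3×3 block on the diagonal, so its determinant equals the product of the determinants of the diagonal blocks.
det of the 2×2 block = 1
det of the 3×3 block = -4
det = (1)·(-4) = -4

-4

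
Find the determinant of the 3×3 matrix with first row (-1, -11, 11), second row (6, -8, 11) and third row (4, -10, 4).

-606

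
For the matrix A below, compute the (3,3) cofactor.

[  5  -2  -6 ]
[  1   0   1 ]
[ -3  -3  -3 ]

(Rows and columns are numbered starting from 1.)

The cofactor is 2.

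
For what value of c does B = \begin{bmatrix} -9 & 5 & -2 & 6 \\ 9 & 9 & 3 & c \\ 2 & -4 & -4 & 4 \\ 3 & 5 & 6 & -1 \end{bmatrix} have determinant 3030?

c = 0

Expanding along the row containing c, det(B) is linear in c: det(B) = (-128)·c + (3030).
Set (-128)·c + (3030) = 3030  ⇒  (-128)·c = 0  ⇒  c = 0.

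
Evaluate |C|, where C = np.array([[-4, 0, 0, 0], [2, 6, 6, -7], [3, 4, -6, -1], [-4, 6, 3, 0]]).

Expand along row 1 (it has 3 zeros):
  + (-4) · M_11   where M_11 = det([6 6 -7; 4 -6 -1; 6 3 0]) = -354
det = (+1)·(-4)·(-354) = 1416

det(C) = 1416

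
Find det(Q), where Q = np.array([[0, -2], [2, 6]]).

4

det(Q) = 0·6 − (-2)·2 = 0 − (-4) = 4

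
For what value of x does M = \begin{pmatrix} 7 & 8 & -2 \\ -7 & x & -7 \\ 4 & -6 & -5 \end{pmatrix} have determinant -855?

Expanding along the row containing x, det(M) is linear in x: det(M) = (-27)·x + (-882).
Set (-27)·x + (-882) = -855  ⇒  (-27)·x = 27  ⇒  x = -1.

x = -1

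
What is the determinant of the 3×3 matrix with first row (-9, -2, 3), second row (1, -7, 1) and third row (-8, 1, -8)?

The determinant is -660.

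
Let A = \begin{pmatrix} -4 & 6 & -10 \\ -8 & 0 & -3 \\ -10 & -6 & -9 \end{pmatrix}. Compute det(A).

Expand along row 2:
  − (-8) · |6 -10; -6 -9| = −(-8)·(-54 − 60) = -912
  − (-3) · |-4 6; -10 -6| = −(-3)·(24 − (-60)) = 252
Sum: (-912) + (252) = -660

-660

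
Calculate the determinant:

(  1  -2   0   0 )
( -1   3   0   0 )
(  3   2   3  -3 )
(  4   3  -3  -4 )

The determinant is -21.

The matrix is block lower-triangular with a 2×2 block and a 2×2 block on the diagonal, so its determinant equals the product of the determinants of the diagonal blocks.
det of the 2×2 block = 1
det of the 2×2 block = -21
det = (1)·(-21) = -21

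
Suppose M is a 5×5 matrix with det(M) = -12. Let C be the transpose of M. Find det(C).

The determinant is -12.

det(Mᵀ) = det(M).
det(C) = (1)·(-12) = -12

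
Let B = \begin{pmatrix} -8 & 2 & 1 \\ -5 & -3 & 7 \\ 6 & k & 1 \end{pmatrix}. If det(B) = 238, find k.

k = 2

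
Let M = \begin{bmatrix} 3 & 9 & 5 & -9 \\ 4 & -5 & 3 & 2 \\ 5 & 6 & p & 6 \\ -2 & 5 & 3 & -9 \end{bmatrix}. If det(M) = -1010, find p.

p = -6

Expanding along the row containing p, det(M) is linear in p: det(M) = (303)·p + (808).
Set (303)·p + (808) = -1010  ⇒  (303)·p = -1818  ⇒  p = -6.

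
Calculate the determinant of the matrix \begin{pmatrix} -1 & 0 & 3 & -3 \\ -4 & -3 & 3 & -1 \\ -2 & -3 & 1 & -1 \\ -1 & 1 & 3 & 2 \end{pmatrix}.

50

Expand along row 1 (it has 1 zero):
  + (-1) · M_11   where M_11 = det([-3 3 -1; -3 1 -1; 1 3 2]) = 10
  + (3) · M_13   where M_13 = det([-4 -3 -1; -2 -3 -1; -1 1 2]) = 10
  − (-3) · M_14   where M_14 = det([-4 -3 3; -2 -3 1; -1 1 3]) = 10
det = (+1)·(-1)·(10) + (+1)·(3)·(10) + (-1)·(-3)·(10) = 50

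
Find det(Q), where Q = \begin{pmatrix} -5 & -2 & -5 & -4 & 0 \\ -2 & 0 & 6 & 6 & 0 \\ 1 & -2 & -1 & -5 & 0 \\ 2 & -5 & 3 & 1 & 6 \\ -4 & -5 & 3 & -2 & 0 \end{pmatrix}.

960

Expand along column 5 (it has 4 zeros):
  − (6) · M_45   where M_45 = det([-5 -2 -5 -4; -2 0 6 6; 1 -2 -1 -5; -4 -5 3 -2]) = -160
det = (-1)·(6)·(-160) = 960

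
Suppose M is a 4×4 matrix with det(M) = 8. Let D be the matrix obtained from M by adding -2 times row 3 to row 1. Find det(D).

Adding a multiple of one row to another leaves the determinant unchanged.
det(D) = (1)·(8) = 8

8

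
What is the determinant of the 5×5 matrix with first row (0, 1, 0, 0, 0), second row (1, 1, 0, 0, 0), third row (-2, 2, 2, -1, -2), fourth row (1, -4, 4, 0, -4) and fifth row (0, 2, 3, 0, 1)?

-16

The matrix is block lower-triangular with a 2×2 block and a 3×3 block on the diagonal, so its determinant equals the product of the determinants of the diagonal blocks.
det of the 2×2 block = -1
det of the 3×3 block = 16
det = (-1)·(16) = -16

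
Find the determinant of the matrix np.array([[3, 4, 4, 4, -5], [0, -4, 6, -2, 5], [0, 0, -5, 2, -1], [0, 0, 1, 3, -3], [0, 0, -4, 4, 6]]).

The matrix is block upper-triangular with a 2×2 block and a 3×3 block on the diagonal, so its determinant equals the product of the determinants of the diagonal blocks.
det of the 2×2 block = -12
det of the 3×3 block = -154
det = (-12)·(-154) = 1848

The determinant is 1848.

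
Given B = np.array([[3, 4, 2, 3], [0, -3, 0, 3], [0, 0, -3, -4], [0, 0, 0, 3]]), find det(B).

81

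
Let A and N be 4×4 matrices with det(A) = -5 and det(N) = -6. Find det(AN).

30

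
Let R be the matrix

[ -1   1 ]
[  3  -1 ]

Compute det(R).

-2

det(R) = (-1)·(-1) − 1·3 = 1 − 3 = -2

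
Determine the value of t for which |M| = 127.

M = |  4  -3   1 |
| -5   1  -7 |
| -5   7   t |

Expanding along the row containing t, det(M) is linear in t: det(M) = (-11)·t + (61).
Set (-11)·t + (61) = 127  ⇒  (-11)·t = 66  ⇒  t = -6.

t = -6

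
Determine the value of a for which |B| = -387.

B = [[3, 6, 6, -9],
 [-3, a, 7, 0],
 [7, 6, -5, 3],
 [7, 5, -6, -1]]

Expanding along the column containing a, det(B) is linear in a: det(B) = (300)·a + (-87).
Set (300)·a + (-87) = -387  ⇒  (300)·a = -300  ⇒  a = -1.

a = -1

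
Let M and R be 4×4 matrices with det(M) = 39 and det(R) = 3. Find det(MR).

|MR| = 117

det(MR) = det(M)·det(R) = (39)·(3) = 117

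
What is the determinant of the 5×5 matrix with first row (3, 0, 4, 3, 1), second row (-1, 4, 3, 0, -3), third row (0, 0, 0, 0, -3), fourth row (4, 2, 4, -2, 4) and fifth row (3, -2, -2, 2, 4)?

Expand along row 3 (it has 4 zeros):
  + (-3) · M_35   where M_35 = det([3 0 4 3; -1 4 3 0; 4 2 4 -2; 3 -2 -2 2]) = -278
det = (+1)·(-3)·(-278) = 834

834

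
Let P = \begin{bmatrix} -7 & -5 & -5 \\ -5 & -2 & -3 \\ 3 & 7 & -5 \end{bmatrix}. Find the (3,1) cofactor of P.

The cofactor is 5.

Delete row 3 and column 1; the remaining 2×2 submatrix is [-5 -5; -2 -3].
Its determinant is (-5)·(-3) − (-5)·(-2) = 5.
The cofactor carries sign (−1)^(3+1) = +1, so C_{3,1} = +(5) = 5.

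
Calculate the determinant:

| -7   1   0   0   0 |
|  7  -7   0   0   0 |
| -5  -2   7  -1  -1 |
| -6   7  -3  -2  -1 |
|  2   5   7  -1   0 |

-714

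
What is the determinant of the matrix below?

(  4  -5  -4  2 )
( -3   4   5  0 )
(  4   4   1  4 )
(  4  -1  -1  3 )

33

Expand along row 2 (it has 1 zero):
  − (-3) · M_21   where M_21 = det([-5 -4 2; 4 1 4; -1 -1 3]) = 23
  + (4) · M_22   where M_22 = det([4 -4 2; 4 1 4; 4 -1 3]) = -4
  − (5) · M_23   where M_23 = det([4 -5 2; 4 4 4; 4 -1 3]) = 4
det = (-1)·(-3)·(23) + (+1)·(4)·(-4) + (-1)·(5)·(4) = 33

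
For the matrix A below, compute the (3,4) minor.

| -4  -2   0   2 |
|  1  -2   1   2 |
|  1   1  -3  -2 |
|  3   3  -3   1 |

-24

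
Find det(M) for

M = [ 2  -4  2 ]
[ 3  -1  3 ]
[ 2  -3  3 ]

10

Expand along row 1:
  + 2 · |-1 3; -3 3| = 2·(-3 − (-9)) = 12
  − (-4) · |3 3; 2 3| = −(-4)·(9 − 6) = 12
  + 2 · |3 -1; 2 -3| = 2·(-9 − (-2)) = -14
Sum: (12) + (12) + (-14) = 10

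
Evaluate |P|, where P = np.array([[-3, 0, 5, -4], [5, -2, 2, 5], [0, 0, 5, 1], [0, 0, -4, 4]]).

P is block upper-triangular with a 2×2 block and a 2×2 block on the diagonal, so its determinant equals the product of the determinants of the diagonal blocks.
det of the 2×2 block = 6
det of the 2×2 block = 24
det = (6)·(24) = 144

144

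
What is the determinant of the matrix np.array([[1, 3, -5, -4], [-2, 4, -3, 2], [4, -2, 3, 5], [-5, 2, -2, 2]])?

Expand along row 1:
  + (1) · M_11   where M_11 = det([4 -3 2; -2 3 5; 2 -2 2]) = 18
  − (3) · M_12   where M_12 = det([-2 -3 2; 4 3 5; -5 -2 2]) = 81
  + (-5) · M_13   where M_13 = det([-2 4 2; 4 -2 5; -5 2 2]) = -108
  − (-4) · M_14   where M_14 = det([-2 4 -3; 4 -2 3; -5 2 -2]) = -18
det = (+1)·(1)·(18) + (-1)·(3)·(81) + (+1)·(-5)·(-108) + (-1)·(-4)·(-18) = 243

The determinant is 243.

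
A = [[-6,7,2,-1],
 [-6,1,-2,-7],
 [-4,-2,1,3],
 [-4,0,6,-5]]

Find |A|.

|A| = -2844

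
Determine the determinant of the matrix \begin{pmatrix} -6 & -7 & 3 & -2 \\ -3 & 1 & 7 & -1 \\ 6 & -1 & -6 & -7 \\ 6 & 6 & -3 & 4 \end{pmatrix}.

-663

Expand along row 1:
  + (-6) · M_11   where M_11 = det([1 7 -1; -1 -6 -7; 6 -3 4]) = -350
  − (-7) · M_12   where M_12 = det([-3 7 -1; 6 -6 -7; 6 -3 4]) = -345
  + (3) · M_13   where M_13 = det([-3 1 -1; 6 -1 -7; 6 6 4]) = -222
  − (-2) · M_14   where M_14 = det([-3 1 7; 6 -1 -6; 6 6 -3]) = 159
det = (+1)·(-6)·(-350) + (-1)·(-7)·(-345) + (+1)·(3)·(-222) + (-1)·(-2)·(159) = -663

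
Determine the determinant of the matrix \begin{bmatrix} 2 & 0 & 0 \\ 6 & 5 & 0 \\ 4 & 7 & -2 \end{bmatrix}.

The matrix is lower triangular, so the determinant is the product of the diagonal entries:
det = (2) · (5) · (-2) = -20

-20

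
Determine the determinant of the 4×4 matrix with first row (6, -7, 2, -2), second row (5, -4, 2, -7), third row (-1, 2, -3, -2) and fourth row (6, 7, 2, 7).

Expand along row 1:
  + (6) · M_11   where M_11 = det([-4 2 -7; 2 -3 -2; 7 2 7]) = -163
  − (-7) · M_12   where M_12 = det([5 2 -7; -1 -3 -2; 6 2 7]) = -207
  + (2) · M_13   where M_13 = det([5 -4 -7; -1 2 -2; 6 7 7]) = 293
  − (-2) · M_14   where M_14 = det([5 -4 2; -1 2 -3; 6 7 2]) = 151
det = (+1)·(6)·(-163) + (-1)·(-7)·(-207) + (+1)·(2)·(293) + (-1)·(-2)·(151) = -1539

-1539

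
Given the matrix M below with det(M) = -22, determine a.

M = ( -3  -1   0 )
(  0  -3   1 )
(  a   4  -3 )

Expanding along the row containing a, det(M) is linear in a: det(M) = (-1)·a + (-15).
Set (-1)·a + (-15) = -22  ⇒  (-1)·a = -7  ⇒  a = 7.

a = 7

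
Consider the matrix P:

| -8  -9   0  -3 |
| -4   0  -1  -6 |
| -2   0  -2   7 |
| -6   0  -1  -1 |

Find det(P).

612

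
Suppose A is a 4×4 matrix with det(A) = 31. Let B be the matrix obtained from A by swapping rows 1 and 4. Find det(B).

Swapping two rows multiplies the determinant by −1.
det(B) = (-1)·(31) = -31

The determinant is -31.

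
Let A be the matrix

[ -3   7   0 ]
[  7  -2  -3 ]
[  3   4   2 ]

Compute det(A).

Expand along column 3:
  − (-3) · |-3 7; 3 4| = −(-3)·(-12 − 21) = -99
  + 2 · |-3 7; 7 -2| = 2·(6 − 49) = -86
Sum: (-99) + (-86) = -185

-185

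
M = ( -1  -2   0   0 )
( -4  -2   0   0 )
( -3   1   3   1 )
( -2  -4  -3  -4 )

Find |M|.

|M| = 54

M is block lower-triangular with a 2×2 block and a 2×2 block on the diagonal, so its determinant equals the product of the determinants of the diagonal blocks.
det of the 2×2 block = -6
det of the 2×2 block = -9
det = (-6)·(-9) = 54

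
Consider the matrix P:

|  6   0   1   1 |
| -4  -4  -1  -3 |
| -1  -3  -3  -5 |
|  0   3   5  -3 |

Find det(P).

Expand along row 1 (it has 1 zero):
  + (6) · M_11   where M_11 = det([-4 -1 -3; -3 -3 -5; 3 5 -3]) = -94
  + (1) · M_13   where M_13 = det([-4 -4 -3; -1 -3 -5; 0 3 -3]) = -75
  − (1) · M_14   where M_14 = det([-4 -4 -1; -1 -3 -3; 0 3 5]) = 7
det = (+1)·(6)·(-94) + (+1)·(1)·(-75) + (-1)·(1)·(7) = -646

-646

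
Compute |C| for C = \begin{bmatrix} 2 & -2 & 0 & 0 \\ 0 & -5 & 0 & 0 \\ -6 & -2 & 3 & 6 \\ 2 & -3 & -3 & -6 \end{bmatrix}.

det(C) = 0

C is block lower-triangular with a 2×2 block and a 2×2 block on the diagonal, so its determinant equals the product of the determinants of the diagonal blocks.
det of the 2×2 block = -10
det of the 2×2 block = 0
det = (-10)·(0) = 0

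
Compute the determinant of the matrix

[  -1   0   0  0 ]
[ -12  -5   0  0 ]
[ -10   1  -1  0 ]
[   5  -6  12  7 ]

-35

The matrix is lower triangular, so the determinant is the product of the diagonal entries:
det = (-1) · (-5) · (-1) · (7) = -35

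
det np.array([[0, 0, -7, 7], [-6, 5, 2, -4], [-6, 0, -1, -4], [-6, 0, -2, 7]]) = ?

-2100

Expand along column 2 (it has 3 zeros):
  + (5) · M_22   where M_22 = det([0 -7 7; -6 -1 -4; -6 -2 7]) = -420
det = (+1)·(5)·(-420) = -2100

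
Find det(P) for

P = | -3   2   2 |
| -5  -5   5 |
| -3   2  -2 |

|P| = -100

Expand along column 1:
  + (-3) · |-5 5; 2 -2| = (-3)·(10 − 10) = 0
  − (-5) · |2 2; 2 -2| = −(-5)·(-4 − 4) = -40
  + (-3) · |2 2; -5 5| = (-3)·(10 − (-10)) = -60
Sum: (0) + (-40) + (-60) = -100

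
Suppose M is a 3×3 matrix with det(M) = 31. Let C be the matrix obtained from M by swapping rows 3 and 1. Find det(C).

Swapping two rows multiplies the determinant by −1.
det(C) = (-1)·(31) = -31

-31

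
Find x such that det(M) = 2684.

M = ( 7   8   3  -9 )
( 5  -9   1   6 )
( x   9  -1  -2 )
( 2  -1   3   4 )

3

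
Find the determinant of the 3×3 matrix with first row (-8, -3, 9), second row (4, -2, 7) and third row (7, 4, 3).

Expand along row 1:
  + (-8) · |-2 7; 4 3| = (-8)·(-6 − 28) = 272
  − (-3) · |4 7; 7 3| = −(-3)·(12 − 49) = -111
  + 9 · |4 -2; 7 4| = 9·(16 − (-14)) = 270
Sum: (272) + (-111) + (270) = 431

431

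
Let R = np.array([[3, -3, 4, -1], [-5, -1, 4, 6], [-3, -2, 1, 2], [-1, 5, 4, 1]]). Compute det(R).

Expand along row 1:
  + (3) · M_11   where M_11 = det([-1 4 6; -2 1 2; 5 4 1]) = -23
  − (-3) · M_12   where M_12 = det([-5 4 6; -3 1 2; -1 4 1]) = -27
  + (4) · M_13   where M_13 = det([-5 -1 6; -3 -2 2; -1 5 1]) = -43
  − (-1) · M_14   where M_14 = det([-5 -1 4; -3 -2 1; -1 5 4]) = -14
det = (+1)·(3)·(-23) + (-1)·(-3)·(-27) + (+1)·(4)·(-43) + (-1)·(-1)·(-14) = -336

-336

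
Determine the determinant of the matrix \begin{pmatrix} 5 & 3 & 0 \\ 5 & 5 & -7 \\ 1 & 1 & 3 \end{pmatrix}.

Expand along row 1:
  + 5 · |5 -7; 1 3| = 5·(15 − (-7)) = 110
  − 3 · |5 -7; 1 3| = −3·(15 − (-7)) = -66
Sum: (110) + (-66) = 44

44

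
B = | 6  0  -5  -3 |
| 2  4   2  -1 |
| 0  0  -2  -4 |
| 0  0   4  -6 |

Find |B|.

The determinant is 672.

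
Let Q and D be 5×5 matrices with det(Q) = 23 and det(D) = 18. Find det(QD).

det(QD) = det(Q)·det(D) = (23)·(18) = 414

414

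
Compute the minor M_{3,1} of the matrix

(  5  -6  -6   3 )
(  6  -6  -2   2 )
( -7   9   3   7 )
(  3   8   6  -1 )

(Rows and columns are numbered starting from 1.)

The minor is -60.

Delete row 3 and column 1; the remaining 3×3 submatrix is [-6 -6 3; -6 -2 2; 8 6 -1].
Its determinant is -60.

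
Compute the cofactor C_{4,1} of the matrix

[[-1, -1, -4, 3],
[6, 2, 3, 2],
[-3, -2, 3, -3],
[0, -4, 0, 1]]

The cofactor is -43.

Delete row 4 and column 1; the remaining 3×3 submatrix is [-1 -4 3; 2 3 2; -2 3 -3].
Its determinant is 43.
The cofactor carries sign (−1)^(4+1) = −1, so C_{4,1} = −(43) = -43.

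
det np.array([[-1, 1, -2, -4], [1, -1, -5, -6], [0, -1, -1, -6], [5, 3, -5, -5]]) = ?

-281

Expand along row 3 (it has 1 zero):
  − (-1) · M_32   where M_32 = det([-1 -2 -4; 1 -5 -6; 5 -5 -5]) = -25
  + (-1) · M_33   where M_33 = det([-1 1 -4; 1 -1 -6; 5 3 -5]) = -80
  − (-6) · M_34   where M_34 = det([-1 1 -2; 1 -1 -5; 5 3 -5]) = -56
det = (-1)·(-1)·(-25) + (+1)·(-1)·(-80) + (-1)·(-6)·(-56) = -281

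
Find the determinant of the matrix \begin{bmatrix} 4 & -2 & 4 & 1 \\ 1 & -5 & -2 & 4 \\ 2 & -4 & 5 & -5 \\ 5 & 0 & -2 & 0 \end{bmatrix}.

1173

Expand along row 4 (it has 2 zeros):
  − (5) · M_41   where M_41 = det([-2 4 1; -5 -2 4; -4 5 -5]) = -177
  − (-2) · M_43   where M_43 = det([4 -2 1; 1 -5 4; 2 -4 -5]) = 144
det = (-1)·(5)·(-177) + (-1)·(-2)·(144) = 1173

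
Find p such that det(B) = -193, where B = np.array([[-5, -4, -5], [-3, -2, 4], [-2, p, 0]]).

Expanding along the row containing p, det(B) is linear in p: det(B) = (35)·p + (52).
Set (35)·p + (52) = -193  ⇒  (35)·p = -245  ⇒  p = -7.

-7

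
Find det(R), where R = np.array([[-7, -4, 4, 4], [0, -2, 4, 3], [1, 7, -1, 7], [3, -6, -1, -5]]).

|R| = 961

Expand along row 2 (it has 1 zero):
  + (-2) · M_22   where M_22 = det([-7 4 4; 1 -1 7; 3 -1 -5]) = 28
  − (4) · M_23   where M_23 = det([-7 -4 4; 1 7 7; 3 -6 -5]) = -261
  + (3) · M_24   where M_24 = det([-7 -4 4; 1 7 -1; 3 -6 -1]) = -9
det = (+1)·(-2)·(28) + (-1)·(4)·(-261) + (+1)·(3)·(-9) = 961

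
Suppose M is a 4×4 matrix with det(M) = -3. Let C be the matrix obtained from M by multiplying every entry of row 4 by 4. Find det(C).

-12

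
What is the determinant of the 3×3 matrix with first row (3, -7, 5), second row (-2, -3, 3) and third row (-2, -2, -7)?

211

Expand along row 1:
  + 3 · |-3 3; -2 -7| = 3·(21 − (-6)) = 81
  − (-7) · |-2 3; -2 -7| = −(-7)·(14 − (-6)) = 140
  + 5 · |-2 -3; -2 -2| = 5·(4 − 6) = -10
Sum: (81) + (140) + (-10) = 211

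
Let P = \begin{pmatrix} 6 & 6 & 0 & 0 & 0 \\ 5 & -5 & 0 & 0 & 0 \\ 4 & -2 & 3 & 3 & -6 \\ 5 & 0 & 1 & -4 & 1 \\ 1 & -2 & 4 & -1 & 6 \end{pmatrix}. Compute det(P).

P is block lower-triangular with a 2×2 block and a 3×3 block on the diagonal, so its determinant equals the product of the determinants of the diagonal blocks.
det of the 2×2 block = -60
det of the 3×3 block = -165
det = (-60)·(-165) = 9900

det(P) = 9900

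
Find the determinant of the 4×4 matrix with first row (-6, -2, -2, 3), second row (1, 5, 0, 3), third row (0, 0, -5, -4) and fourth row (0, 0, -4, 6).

The determinant is 1288.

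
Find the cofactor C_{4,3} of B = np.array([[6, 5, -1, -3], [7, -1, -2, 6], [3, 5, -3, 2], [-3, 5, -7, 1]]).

The cofactor is 286.

Delete row 4 and column 3; the remaining 3×3 submatrix is [6 5 -3; 7 -1 6; 3 5 2].
Its determinant is -286.
The cofactor carries sign (−1)^(4+3) = −1, so C_{4,3} = −(-286) = 286.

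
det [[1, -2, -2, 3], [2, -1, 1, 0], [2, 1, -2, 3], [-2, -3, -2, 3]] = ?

The determinant is -24.

Expand along row 2 (it has 1 zero):
  − (2) · M_21   where M_21 = det([-2 -2 3; 1 -2 3; -3 -2 3]) = 0
  + (-1) · M_22   where M_22 = det([1 -2 3; 2 -2 3; -2 -2 3]) = 0
  − (1) · M_23   where M_23 = det([1 -2 3; 2 1 3; -2 -3 3]) = 24
det = (-1)·(2)·(0) + (+1)·(-1)·(0) + (-1)·(1)·(24) = -24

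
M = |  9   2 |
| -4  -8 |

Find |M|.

det(M) = 9·(-8) − 2·(-4) = -72 − (-8) = -64

det(M) = -64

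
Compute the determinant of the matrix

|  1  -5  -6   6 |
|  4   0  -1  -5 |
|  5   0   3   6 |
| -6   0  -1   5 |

Expand along column 2 (it has 3 zeros):
  − (-5) · M_12   where M_12 = det([4 -1 -5; 5 3 6; -6 -1 5]) = 80
det = (-1)·(-5)·(80) = 400

400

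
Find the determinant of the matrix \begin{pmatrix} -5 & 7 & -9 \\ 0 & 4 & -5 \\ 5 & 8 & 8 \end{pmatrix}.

The determinant is -355.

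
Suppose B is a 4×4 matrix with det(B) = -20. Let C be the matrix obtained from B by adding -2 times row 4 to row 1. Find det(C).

Adding a multiple of one row to another leaves the determinant unchanged.
det(C) = (1)·(-20) = -20

-20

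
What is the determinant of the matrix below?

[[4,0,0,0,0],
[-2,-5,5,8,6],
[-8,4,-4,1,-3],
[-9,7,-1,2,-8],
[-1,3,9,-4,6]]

Expand along row 1 (it has 4 zeros):
  + (4) · M_11   where M_11 = det([-5 5 8 6; 4 -4 1 -3; 7 -1 2 -8; 3 9 -4 6]) = 3336
det = (+1)·(4)·(3336) = 13344

13344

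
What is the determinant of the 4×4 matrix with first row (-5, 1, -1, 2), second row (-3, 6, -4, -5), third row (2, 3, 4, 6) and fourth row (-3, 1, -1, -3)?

537

Expand along row 1:
  + (-5) · M_11   where M_11 = det([6 -4 -5; 3 4 6; 1 -1 -3]) = -61
  − (1) · M_12   where M_12 = det([-3 -4 -5; 2 4 6; -3 -1 -3]) = 16
  + (-1) · M_13   where M_13 = det([-3 6 -5; 2 3 6; -3 1 -3]) = -82
  − (2) · M_14   where M_14 = det([-3 6 -4; 2 3 4; -3 1 -1]) = -83
det = (+1)·(-5)·(-61) + (-1)·(1)·(16) + (+1)·(-1)·(-82) + (-1)·(2)·(-83) = 537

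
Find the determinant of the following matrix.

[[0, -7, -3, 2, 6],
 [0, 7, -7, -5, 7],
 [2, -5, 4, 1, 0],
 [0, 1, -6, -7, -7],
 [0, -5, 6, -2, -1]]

-15470

Expand along column 1 (it has 4 zeros):
  + (2) · M_31   where M_31 = det([-7 -3 2 6; 7 -7 -5 7; 1 -6 -7 -7; -5 6 -2 -1]) = -7735
det = (+1)·(2)·(-7735) = -15470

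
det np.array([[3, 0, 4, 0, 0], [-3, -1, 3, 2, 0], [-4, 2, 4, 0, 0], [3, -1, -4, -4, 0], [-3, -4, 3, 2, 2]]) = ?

480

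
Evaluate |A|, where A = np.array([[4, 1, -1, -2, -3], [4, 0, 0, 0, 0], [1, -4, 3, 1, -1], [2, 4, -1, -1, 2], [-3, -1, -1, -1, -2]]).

-76

Expand along row 2 (it has 4 zeros):
  − (4) · M_21   where M_21 = det([1 -1 -2 -3; -4 3 1 -1; 4 -1 -1 2; -1 -1 -1 -2]) = 19
det = (-1)·(4)·(19) = -76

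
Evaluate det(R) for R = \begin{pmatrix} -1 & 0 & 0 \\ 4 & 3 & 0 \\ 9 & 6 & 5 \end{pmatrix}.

R is lower triangular, so det(R) is the product of the diagonal entries:
det = (-1) · (3) · (5) = -15

|R| = -15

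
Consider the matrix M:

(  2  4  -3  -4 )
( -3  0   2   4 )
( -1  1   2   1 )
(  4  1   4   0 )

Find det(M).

Expand along row 2 (it has 1 zero):
  − (-3) · M_21   where M_21 = det([4 -3 -4; 1 2 1; 1 4 0]) = -27
  − (2) · M_23   where M_23 = det([2 4 -4; -1 1 1; 4 1 0]) = 34
  + (4) · M_24   where M_24 = det([2 4 -3; -1 1 2; 4 1 4]) = 67
det = (-1)·(-3)·(-27) + (-1)·(2)·(34) + (+1)·(4)·(67) = 119

The determinant is 119.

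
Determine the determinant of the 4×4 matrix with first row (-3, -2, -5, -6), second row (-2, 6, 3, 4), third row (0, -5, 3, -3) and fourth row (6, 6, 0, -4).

Expand along row 3 (it has 1 zero):
  − (-5) · M_32   where M_32 = det([-3 -5 -6; -2 3 4; 6 0 -4]) = 64
  + (3) · M_33   where M_33 = det([-3 -2 -6; -2 6 4; 6 6 -4]) = 400
  − (-3) · M_34   where M_34 = det([-3 -2 -5; -2 6 3; 6 6 0]) = 258
det = (-1)·(-5)·(64) + (+1)·(3)·(400) + (-1)·(-3)·(258) = 2294

The determinant is 2294.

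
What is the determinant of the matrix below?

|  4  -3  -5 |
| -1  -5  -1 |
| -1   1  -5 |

Expand along row 1:
  + 4 · |-5 -1; 1 -5| = 4·(25 − (-1)) = 104
  − (-3) · |-1 -1; -1 -5| = −(-3)·(5 − 1) = 12
  + (-5) · |-1 -5; -1 1| = (-5)·(-1 − 5) = 30
Sum: (104) + (12) + (30) = 146

The determinant is 146.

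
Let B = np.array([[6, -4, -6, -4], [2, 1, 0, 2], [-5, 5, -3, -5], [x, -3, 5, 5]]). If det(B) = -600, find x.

x = -5

Expanding along the column containing x, det(B) is linear in x: det(B) = (102)·x + (-90).
Set (102)·x + (-90) = -600  ⇒  (102)·x = -510  ⇒  x = -5.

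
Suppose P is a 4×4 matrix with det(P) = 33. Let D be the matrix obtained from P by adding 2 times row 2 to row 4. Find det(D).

Adding a multiple of one row to another leaves the determinant unchanged.
det(D) = (1)·(33) = 33

The determinant is 33.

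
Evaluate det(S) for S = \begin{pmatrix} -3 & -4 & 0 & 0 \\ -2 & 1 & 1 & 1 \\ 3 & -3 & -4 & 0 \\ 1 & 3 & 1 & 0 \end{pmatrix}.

Expand along column 4 (it has 3 zeros):
  + (1) · M_24   where M_24 = det([-3 -4 0; 3 -3 -4; 1 3 1]) = 1
det = (+1)·(1)·(1) = 1

det(S) = 1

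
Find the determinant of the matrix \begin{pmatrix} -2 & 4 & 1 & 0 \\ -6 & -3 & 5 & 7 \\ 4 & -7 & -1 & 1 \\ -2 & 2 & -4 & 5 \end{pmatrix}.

Expand along row 1 (it has 1 zero):
  + (-2) · M_11   where M_11 = det([-3 5 7; -7 -1 1; 2 -4 5]) = 398
  − (4) · M_12   where M_12 = det([-6 5 7; 4 -1 1; -2 -4 5]) = -230
  + (1) · M_13   where M_13 = det([-6 -3 7; 4 -7 1; -2 2 5]) = 246
det = (+1)·(-2)·(398) + (-1)·(4)·(-230) + (+1)·(1)·(246) = 370

The determinant is 370.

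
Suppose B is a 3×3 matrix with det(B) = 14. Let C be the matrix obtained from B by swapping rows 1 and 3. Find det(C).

-14

Swapping two rows multiplies the determinant by −1.
det(C) = (-1)·(14) = -14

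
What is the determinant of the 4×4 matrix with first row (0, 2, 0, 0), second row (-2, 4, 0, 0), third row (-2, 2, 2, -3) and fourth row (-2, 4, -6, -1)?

The determinant is -80.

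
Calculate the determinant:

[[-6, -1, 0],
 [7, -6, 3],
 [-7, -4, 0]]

Expand along column 3:
  − 3 · |-6 -1; -7 -4| = −3·(24 − 7) = -51

-51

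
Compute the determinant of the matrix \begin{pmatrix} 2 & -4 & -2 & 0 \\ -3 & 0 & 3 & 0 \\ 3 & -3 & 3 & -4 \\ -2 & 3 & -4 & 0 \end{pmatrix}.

The determinant is 288.

Expand along column 4 (it has 3 zeros):
  − (-4) · M_34   where M_34 = det([2 -4 -2; -3 0 3; -2 3 -4]) = 72
det = (-1)·(-4)·(72) = 288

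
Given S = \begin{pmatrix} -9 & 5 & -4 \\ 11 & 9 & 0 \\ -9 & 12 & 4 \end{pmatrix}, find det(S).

Expand along row 2:
  − 11 · |5 -4; 12 4| = −11·(20 − (-48)) = -748
  + 9 · |-9 -4; -9 4| = 9·(-36 − 36) = -648
Sum: (-748) + (-648) = -1396

det(S) = -1396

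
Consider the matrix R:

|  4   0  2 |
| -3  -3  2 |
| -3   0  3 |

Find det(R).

Expand along column 2:
  + (-3) · |4 2; -3 3| = (-3)·(12 − (-6)) = -54

-54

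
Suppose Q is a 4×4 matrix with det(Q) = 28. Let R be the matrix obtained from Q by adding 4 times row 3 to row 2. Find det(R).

28

Adding a multiple of one row to another leaves the determinant unchanged.
det(R) = (1)·(28) = 28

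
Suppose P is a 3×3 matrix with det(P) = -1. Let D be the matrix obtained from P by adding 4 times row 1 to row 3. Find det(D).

Adding a multiple of one row to another leaves the determinant unchanged.
det(D) = (1)·(-1) = -1

The determinant is -1.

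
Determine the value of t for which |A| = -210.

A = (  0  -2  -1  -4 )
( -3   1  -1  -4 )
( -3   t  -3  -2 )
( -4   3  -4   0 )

-3

Expanding along the column containing t, det(A) is linear in t: det(A) = (48)·t + (-66).
Set (48)·t + (-66) = -210  ⇒  (48)·t = -144  ⇒  t = -3.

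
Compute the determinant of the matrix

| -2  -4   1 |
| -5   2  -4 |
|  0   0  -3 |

The determinant is 72.

Expand along row 3:
  + (-3) · |-2 -4; -5 2| = (-3)·(-4 − 20) = 72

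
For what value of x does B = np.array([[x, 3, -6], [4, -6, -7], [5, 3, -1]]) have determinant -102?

9

Expanding along the row containing x, det(B) is linear in x: det(B) = (27)·x + (-345).
Set (27)·x + (-345) = -102  ⇒  (27)·x = 243  ⇒  x = 9.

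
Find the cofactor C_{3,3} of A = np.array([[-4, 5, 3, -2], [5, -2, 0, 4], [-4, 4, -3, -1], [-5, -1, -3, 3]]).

The cofactor is -137.

Delete row 3 and column 3; the remaining 3×3 submatrix is [-4 5 -2; 5 -2 4; -5 -1 3].
Its determinant is -137.
The cofactor carries sign (−1)^(3+3) = +1, so C_{3,3} = +(-137) = -137.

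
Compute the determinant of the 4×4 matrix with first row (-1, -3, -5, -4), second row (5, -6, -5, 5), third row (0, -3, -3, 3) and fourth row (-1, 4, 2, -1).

Expand along row 3 (it has 1 zero):
  − (-3) · M_32   where M_32 = det([-1 -5 -4; 5 -5 5; -1 2 -1]) = -15
  + (-3) · M_33   where M_33 = det([-1 -3 -4; 5 -6 5; -1 4 -1]) = -42
  − (3) · M_34   where M_34 = det([-1 -3 -5; 5 -6 -5; -1 4 2]) = -63
det = (-1)·(-3)·(-15) + (+1)·(-3)·(-42) + (-1)·(3)·(-63) = 270

270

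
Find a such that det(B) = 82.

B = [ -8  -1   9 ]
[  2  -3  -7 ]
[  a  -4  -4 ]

Expanding along the row containing a, det(B) is linear in a: det(B) = (34)·a + (48).
Set (34)·a + (48) = 82  ⇒  (34)·a = 34  ⇒  a = 1.

a = 1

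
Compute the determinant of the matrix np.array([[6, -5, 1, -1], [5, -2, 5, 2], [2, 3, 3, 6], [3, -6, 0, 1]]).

-517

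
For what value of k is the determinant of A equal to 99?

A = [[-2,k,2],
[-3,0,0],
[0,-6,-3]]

Expanding along the row containing k, det(A) is linear in k: det(A) = (-9)·k + (36).
Set (-9)·k + (36) = 99  ⇒  (-9)·k = 63  ⇒  k = -7.

-7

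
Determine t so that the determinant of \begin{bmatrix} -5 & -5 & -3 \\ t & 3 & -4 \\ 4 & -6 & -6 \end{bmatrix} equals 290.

t = 3

Expanding along the row containing t, det(M) is linear in t: det(M) = (-12)·t + (326).
Set (-12)·t + (326) = 290  ⇒  (-12)·t = -36  ⇒  t = 3.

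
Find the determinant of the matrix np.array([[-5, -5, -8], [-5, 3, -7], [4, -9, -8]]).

Expand along column 1:
  + (-5) · |3 -7; -9 -8| = (-5)·(-24 − 63) = 435
  − (-5) · |-5 -8; -9 -8| = −(-5)·(40 − 72) = -160
  + 4 · |-5 -8; 3 -7| = 4·(35 − (-24)) = 236
Sum: (435) + (-160) + (236) = 511

511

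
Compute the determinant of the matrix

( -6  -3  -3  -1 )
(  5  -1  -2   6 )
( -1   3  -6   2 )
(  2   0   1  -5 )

The determinant is 1232.

Expand along row 4 (it has 1 zero):
  − (2) · M_41   where M_41 = det([-3 -3 -1; -1 -2 6; 3 -6 2]) = -168
  − (1) · M_43   where M_43 = det([-6 -3 -1; 5 -1 6; -1 3 2]) = 154
  + (-5) · M_44   where M_44 = det([-6 -3 -3; 5 -1 -2; -1 3 -6]) = -210
det = (-1)·(2)·(-168) + (-1)·(1)·(154) + (+1)·(-5)·(-210) = 1232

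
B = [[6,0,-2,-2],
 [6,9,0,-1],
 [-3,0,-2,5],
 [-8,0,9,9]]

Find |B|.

Expand along column 2 (it has 3 zeros):
  + (9) · M_22   where M_22 = det([6 -2 -2; -3 -2 5; -8 9 9]) = -266
det = (+1)·(9)·(-266) = -2394

The determinant is -2394.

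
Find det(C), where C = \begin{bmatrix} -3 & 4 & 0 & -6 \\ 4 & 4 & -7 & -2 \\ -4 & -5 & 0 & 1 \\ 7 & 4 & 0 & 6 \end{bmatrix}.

Expand along column 3 (it has 3 zeros):
  − (-7) · M_23   where M_23 = det([-3 4 -6; -4 -5 1; 7 4 6]) = 112
det = (-1)·(-7)·(112) = 784

|C| = 784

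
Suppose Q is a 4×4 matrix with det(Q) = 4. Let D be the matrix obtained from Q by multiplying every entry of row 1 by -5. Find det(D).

Scaling one row by -5 multiplies the determinant by -5.
det(D) = (-5)·(4) = -20

The determinant is -20.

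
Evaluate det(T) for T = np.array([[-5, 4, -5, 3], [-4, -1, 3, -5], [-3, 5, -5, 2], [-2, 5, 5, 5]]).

det(T) = 1058

Expand along row 1:
  + (-5) · M_11   where M_11 = det([-1 3 -5; 5 -5 2; 5 5 5]) = -260
  − (4) · M_12   where M_12 = det([-4 3 -5; -3 -5 2; -2 5 5]) = 298
  + (-5) · M_13   where M_13 = det([-4 -1 -5; -3 5 2; -2 5 5]) = -46
  − (3) · M_14   where M_14 = det([-4 -1 3; -3 5 -5; -2 5 5]) = -240
det = (+1)·(-5)·(-260) + (-1)·(4)·(298) + (+1)·(-5)·(-46) + (-1)·(3)·(-240) = 1058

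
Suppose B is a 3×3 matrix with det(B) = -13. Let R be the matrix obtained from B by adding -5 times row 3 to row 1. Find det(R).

|R| = -13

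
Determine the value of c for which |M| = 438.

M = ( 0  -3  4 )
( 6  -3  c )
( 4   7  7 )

c = -8

Expanding along the row containing c, det(M) is linear in c: det(M) = (-12)·c + (342).
Set (-12)·c + (342) = 438  ⇒  (-12)·c = 96  ⇒  c = -8.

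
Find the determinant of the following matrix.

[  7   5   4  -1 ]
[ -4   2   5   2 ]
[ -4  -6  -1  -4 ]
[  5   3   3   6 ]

Expand along row 1:
  + (7) · M_11   where M_11 = det([2 5 2; -6 -1 -4; 3 3 6]) = 102
  − (5) · M_12   where M_12 = det([-4 5 2; -4 -1 -4; 5 3 6]) = -18
  + (4) · M_13   where M_13 = det([-4 2 2; -4 -6 -4; 5 3 6]) = 140
  − (-1) · M_14   where M_14 = det([-4 2 5; -4 -6 -1; 5 3 3]) = 164
det = (+1)·(7)·(102) + (-1)·(5)·(-18) + (+1)·(4)·(140) + (-1)·(-1)·(164) = 1528

The determinant is 1528.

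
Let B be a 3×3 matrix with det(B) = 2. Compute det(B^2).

det(B^2) = (det B)^2 = (2)^2 = 4

4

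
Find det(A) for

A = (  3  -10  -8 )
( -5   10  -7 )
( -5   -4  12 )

Expand along row 1:
  + 3 · |10 -7; -4 12| = 3·(120 − 28) = 276
  − (-10) · |-5 -7; -5 12| = −(-10)·(-60 − 35) = -950
  + (-8) · |-5 10; -5 -4| = (-8)·(20 − (-50)) = -560
Sum: (276) + (-950) + (-560) = -1234

|A| = -1234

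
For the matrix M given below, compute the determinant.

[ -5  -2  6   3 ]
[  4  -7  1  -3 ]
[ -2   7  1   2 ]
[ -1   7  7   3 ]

Expand along row 1:
  + (-5) · M_11   where M_11 = det([-7 1 -3; 7 1 2; 7 7 3]) = -56
  − (-2) · M_12   where M_12 = det([4 1 -3; -2 1 2; -1 7 3]) = -1
  + (6) · M_13   where M_13 = det([4 -7 -3; -2 7 2; -1 7 3]) = 21
  − (3) · M_14   where M_14 = det([4 -7 1; -2 7 1; -1 7 7]) = 70
det = (+1)·(-5)·(-56) + (-1)·(-2)·(-1) + (+1)·(6)·(21) + (-1)·(3)·(70) = 194

194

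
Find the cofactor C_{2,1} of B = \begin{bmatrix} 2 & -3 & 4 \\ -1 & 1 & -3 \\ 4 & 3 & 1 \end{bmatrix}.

Delete row 2 and column 1; the remaining 2×2 submatrix is [-3 4; 3 1].
Its determinant is (-3)·1 − 4·3 = -15.
The cofactor carries sign (−1)^(2+1) = −1, so C_{2,1} = −(-15) = 15.

15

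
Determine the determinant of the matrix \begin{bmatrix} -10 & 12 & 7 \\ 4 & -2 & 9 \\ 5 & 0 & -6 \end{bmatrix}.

778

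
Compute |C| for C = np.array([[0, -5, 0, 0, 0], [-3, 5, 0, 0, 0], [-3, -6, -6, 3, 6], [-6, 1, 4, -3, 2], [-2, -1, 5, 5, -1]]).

C is block lower-triangular with a 2×2 block and a 3×3 block on the diagonal, so its determinant equals the product of the determinants of the diagonal blocks.
det of the 2×2 block = -15
det of the 3×3 block = 294
det = (-15)·(294) = -4410

-4410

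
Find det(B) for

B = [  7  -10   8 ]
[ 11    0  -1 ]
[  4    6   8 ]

1490

Expand along column 2:
  − (-10) · |11 -1; 4 8| = −(-10)·(88 − (-4)) = 920
  − 6 · |7 8; 11 -1| = −6·(-7 − 88) = 570
Sum: (920) + (570) = 1490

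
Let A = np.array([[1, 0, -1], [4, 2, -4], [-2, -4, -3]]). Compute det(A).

Expand along column 2:
  + 2 · |1 -1; -2 -3| = 2·(-3 − 2) = -10
  − (-4) · |1 -1; 4 -4| = −(-4)·(-4 − (-4)) = 0
Sum: (-10) + (0) = -10

-10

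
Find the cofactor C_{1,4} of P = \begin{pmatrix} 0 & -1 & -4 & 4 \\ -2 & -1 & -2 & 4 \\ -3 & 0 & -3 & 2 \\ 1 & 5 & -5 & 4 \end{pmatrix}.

Delete row 1 and column 4; the remaining 3×3 submatrix is [-2 -1 -2; -3 0 -3; 1 5 -5].
Its determinant is 18.
The cofactor carries sign (−1)^(1+4) = −1, so C_{1,4} = −(18) = -18.

The cofactor is -18.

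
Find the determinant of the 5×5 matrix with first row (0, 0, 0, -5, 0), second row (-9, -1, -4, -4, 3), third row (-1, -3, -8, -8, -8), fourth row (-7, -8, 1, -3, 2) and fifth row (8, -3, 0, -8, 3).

Expand along row 1 (it has 4 zeros):
  − (-5) · M_14   where M_14 = det([-9 -1 -4 3; -1 -3 -8 -8; -7 -8 1 2; 8 -3 0 3]) = 6571
det = (-1)·(-5)·(6571) = 32855

32855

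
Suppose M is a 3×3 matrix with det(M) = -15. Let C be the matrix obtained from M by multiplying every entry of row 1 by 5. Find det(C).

The determinant is -75.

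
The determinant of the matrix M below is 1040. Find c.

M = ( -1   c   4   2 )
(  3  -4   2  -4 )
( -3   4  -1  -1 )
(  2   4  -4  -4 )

c = 8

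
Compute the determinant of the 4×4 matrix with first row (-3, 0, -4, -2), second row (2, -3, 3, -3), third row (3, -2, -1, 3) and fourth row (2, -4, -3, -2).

99

Expand along row 1 (it has 1 zero):
  + (-3) · M_11   where M_11 = det([-3 3 -3; -2 -1 3; -4 -3 -2]) = -87
  + (-4) · M_13   where M_13 = det([2 -3 -3; 3 -2 3; 2 -4 -2]) = 20
  − (-2) · M_14   where M_14 = det([2 -3 3; 3 -2 -1; 2 -4 -3]) = -41
det = (+1)·(-3)·(-87) + (+1)·(-4)·(20) + (-1)·(-2)·(-41) = 99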